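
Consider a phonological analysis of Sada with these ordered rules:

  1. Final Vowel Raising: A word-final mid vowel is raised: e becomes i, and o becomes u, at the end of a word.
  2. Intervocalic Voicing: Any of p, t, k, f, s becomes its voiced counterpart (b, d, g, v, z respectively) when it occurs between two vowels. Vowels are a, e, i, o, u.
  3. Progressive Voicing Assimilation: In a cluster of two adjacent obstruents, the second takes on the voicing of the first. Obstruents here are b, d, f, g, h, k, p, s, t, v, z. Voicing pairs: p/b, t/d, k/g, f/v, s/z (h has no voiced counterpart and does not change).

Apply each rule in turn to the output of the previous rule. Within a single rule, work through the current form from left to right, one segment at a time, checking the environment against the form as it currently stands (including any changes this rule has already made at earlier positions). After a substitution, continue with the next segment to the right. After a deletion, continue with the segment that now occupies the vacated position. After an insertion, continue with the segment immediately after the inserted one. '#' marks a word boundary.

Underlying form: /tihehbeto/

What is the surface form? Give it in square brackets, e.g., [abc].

[tihehpedu]

1 Final Vowel Raising: [tihehbeto] → [tihehbetu]
2 Intervocalic Voicing: [tihehbetu] → [tihehbedu]
3 Progressive Voicing Assimilation: [tihehbedu] → [tihehpedu]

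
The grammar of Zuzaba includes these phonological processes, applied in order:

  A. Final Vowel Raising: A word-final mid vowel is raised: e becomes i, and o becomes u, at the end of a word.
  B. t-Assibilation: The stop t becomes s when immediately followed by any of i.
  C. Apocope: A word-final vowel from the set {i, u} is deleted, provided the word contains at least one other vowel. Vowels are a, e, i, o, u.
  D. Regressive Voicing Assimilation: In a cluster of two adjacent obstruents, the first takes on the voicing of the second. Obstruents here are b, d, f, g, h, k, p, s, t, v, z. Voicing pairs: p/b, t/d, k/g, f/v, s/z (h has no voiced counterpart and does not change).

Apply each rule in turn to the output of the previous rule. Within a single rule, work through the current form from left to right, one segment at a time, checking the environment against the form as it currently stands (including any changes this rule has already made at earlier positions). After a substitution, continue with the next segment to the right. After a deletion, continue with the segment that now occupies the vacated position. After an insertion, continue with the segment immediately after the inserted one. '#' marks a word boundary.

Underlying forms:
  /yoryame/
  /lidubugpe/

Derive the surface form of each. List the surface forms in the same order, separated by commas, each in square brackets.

[yoryam], [lidubukp]

/yoryame/:
  A Final Vowel Raising: [yoryame] → [yoryami]
  B t-Assibilation: no change — [yoryami]
  C Apocope: [yoryami] → [yoryam]
  D Regressive Voicing Assimilation: no change — [yoryam]
/lidubugpe/:
  A Final Vowel Raising: [lidubugpe] → [lidubugpi]
  B t-Assibilation: no change — [lidubugpi]
  C Apocope: [lidubugpi] → [lidubugp]
  D Regressive Voicing Assimilation: [lidubugp] → [lidubukp]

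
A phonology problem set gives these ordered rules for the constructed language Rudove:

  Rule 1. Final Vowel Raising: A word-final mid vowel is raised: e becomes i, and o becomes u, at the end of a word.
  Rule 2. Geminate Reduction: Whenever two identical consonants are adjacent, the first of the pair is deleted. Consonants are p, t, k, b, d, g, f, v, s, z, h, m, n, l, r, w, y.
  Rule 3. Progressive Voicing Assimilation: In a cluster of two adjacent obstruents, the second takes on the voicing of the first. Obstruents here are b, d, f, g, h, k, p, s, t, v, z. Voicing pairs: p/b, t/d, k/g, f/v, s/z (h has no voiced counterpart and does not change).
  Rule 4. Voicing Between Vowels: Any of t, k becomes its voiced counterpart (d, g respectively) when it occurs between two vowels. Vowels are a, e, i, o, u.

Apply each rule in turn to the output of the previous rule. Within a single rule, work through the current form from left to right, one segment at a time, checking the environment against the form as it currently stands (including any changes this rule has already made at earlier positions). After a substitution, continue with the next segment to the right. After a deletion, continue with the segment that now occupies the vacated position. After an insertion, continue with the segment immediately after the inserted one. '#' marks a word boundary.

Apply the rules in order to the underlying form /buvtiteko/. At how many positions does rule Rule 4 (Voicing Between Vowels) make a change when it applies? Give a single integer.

Rule 1 Final Vowel Raising: [buvtiteko] → [buvtiteku]
Rule 2 Geminate Reduction: no change — [buvtiteku]
Rule 3 Progressive Voicing Assimilation: [buvtiteku] → [buvditeku]
Rule 4 Voicing Between Vowels: [buvditeku] → [buvdidegu]
Rule Rule 4 changed 2 position(s).

2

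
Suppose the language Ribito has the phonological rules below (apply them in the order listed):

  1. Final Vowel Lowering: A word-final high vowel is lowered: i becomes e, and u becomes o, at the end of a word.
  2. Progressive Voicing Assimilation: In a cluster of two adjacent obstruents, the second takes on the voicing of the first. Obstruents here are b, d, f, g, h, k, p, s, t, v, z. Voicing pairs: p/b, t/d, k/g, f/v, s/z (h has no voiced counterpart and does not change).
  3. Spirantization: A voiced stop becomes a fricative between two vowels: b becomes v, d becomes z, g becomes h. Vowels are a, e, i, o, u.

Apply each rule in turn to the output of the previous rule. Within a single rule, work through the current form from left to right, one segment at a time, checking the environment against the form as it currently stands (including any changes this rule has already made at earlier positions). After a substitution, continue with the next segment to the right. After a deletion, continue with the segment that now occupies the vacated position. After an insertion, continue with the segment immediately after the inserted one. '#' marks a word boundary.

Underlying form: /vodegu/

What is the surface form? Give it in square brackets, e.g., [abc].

1 Final Vowel Lowering: [vodegu] → [vodego]
2 Progressive Voicing Assimilation: no change — [vodego]
3 Spirantization: [vodego] → [vozeho]

[vozeho]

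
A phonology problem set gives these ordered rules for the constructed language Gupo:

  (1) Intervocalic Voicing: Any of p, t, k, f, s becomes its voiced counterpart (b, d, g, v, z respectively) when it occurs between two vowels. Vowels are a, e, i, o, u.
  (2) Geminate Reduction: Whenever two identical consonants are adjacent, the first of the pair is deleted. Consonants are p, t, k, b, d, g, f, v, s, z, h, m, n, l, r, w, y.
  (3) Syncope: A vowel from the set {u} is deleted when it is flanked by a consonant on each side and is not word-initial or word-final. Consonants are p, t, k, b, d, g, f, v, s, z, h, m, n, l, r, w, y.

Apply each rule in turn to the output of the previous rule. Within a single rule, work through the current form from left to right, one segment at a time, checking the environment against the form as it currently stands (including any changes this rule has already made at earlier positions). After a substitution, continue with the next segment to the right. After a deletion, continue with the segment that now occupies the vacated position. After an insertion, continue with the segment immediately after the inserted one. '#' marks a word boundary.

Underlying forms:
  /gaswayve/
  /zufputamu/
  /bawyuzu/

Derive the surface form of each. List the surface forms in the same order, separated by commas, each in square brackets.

/gaswayve/:
  (1) Intervocalic Voicing: no change — [gaswayve]
  (2) Geminate Reduction: no change — [gaswayve]
  (3) Syncope: no change — [gaswayve]
/zufputamu/:
  (1) Intervocalic Voicing: [zufputamu] → [zufpudamu]
  (2) Geminate Reduction: no change — [zufpudamu]
  (3) Syncope: [zufpudamu] → [zfpdamu]
/bawyuzu/:
  (1) Intervocalic Voicing: no change — [bawyuzu]
  (2) Geminate Reduction: no change — [bawyuzu]
  (3) Syncope: [bawyuzu] → [bawyzu]

[gaswayve], [zfpdamu], [bawyzu]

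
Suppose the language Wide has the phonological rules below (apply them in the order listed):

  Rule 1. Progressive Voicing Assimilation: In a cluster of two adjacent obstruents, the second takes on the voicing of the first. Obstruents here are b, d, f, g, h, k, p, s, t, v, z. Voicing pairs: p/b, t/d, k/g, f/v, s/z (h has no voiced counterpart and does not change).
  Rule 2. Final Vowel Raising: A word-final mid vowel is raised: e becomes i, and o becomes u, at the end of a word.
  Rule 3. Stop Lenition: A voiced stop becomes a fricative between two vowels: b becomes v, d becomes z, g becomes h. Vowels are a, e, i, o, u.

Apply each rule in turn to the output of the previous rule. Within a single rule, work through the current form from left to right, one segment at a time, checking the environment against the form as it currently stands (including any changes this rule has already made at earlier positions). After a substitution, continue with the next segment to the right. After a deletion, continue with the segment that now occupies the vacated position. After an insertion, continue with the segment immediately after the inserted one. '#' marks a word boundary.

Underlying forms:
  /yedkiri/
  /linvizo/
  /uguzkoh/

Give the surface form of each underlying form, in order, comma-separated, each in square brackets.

[yedgiri], [linvizu], [uhuzgoh]

/yedkiri/:
  Rule 1 Progressive Voicing Assimilation: [yedkiri] → [yedgiri]
  Rule 2 Final Vowel Raising: no change — [yedgiri]
  Rule 3 Stop Lenition: no change — [yedgiri]
/linvizo/:
  Rule 1 Progressive Voicing Assimilation: no change — [linvizo]
  Rule 2 Final Vowel Raising: [linvizo] → [linvizu]
  Rule 3 Stop Lenition: no change — [linvizu]
/uguzkoh/:
  Rule 1 Progressive Voicing Assimilation: [uguzkoh] → [uguzgoh]
  Rule 2 Final Vowel Raising: no change — [uguzgoh]
  Rule 3 Stop Lenition: [uguzgoh] → [uhuzgoh]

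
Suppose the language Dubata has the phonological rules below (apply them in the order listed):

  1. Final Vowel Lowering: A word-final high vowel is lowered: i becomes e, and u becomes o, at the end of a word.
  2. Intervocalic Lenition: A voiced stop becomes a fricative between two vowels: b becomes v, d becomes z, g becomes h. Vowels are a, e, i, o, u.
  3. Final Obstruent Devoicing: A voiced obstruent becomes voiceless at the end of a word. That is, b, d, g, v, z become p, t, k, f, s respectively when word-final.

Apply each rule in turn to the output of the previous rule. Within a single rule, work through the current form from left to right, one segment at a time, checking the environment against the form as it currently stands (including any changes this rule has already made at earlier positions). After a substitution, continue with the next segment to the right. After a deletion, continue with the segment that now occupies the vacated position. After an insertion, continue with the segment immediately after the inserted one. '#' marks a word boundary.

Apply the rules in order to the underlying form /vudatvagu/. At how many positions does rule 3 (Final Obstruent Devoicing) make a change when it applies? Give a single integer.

0

1 Final Vowel Lowering: [vudatvagu] → [vudatvago]
2 Intervocalic Lenition: [vudatvago] → [vuzatvaho]
3 Final Obstruent Devoicing: no change — [vuzatvaho]
Rule 3 changed 0 position(s).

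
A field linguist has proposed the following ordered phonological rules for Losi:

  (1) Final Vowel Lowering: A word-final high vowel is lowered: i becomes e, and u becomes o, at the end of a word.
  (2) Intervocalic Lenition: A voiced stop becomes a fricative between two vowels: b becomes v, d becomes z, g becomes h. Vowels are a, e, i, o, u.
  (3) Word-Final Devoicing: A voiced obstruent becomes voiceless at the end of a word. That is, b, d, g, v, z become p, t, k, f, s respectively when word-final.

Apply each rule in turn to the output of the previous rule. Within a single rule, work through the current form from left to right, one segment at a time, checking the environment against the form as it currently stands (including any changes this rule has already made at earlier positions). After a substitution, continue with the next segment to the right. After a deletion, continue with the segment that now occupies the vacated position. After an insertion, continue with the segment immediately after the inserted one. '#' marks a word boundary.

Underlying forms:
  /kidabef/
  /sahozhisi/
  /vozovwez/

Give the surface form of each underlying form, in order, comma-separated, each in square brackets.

[kizavef], [sahozhise], [vozovwes]

/kidabef/:
  (1) Final Vowel Lowering: no change — [kidabef]
  (2) Intervocalic Lenition: [kidabef] → [kizavef]
  (3) Word-Final Devoicing: no change — [kizavef]
/sahozhisi/:
  (1) Final Vowel Lowering: [sahozhisi] → [sahozhise]
  (2) Intervocalic Lenition: no change — [sahozhise]
  (3) Word-Final Devoicing: no change — [sahozhise]
/vozovwez/:
  (1) Final Vowel Lowering: no change — [vozovwez]
  (2) Intervocalic Lenition: no change — [vozovwez]
  (3) Word-Final Devoicing: [vozovwez] → [vozovwes]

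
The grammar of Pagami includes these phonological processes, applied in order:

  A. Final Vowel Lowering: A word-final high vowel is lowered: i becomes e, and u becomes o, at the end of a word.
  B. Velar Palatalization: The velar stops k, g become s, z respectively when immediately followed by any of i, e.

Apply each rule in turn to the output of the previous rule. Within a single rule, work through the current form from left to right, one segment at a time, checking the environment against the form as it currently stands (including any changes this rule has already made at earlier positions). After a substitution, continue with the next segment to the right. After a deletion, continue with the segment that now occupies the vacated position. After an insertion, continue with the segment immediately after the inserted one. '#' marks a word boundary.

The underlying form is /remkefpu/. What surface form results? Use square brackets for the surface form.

[remsefpo]

A Final Vowel Lowering: [remkefpu] → [remkefpo]
B Velar Palatalization: [remkefpo] → [remsefpo]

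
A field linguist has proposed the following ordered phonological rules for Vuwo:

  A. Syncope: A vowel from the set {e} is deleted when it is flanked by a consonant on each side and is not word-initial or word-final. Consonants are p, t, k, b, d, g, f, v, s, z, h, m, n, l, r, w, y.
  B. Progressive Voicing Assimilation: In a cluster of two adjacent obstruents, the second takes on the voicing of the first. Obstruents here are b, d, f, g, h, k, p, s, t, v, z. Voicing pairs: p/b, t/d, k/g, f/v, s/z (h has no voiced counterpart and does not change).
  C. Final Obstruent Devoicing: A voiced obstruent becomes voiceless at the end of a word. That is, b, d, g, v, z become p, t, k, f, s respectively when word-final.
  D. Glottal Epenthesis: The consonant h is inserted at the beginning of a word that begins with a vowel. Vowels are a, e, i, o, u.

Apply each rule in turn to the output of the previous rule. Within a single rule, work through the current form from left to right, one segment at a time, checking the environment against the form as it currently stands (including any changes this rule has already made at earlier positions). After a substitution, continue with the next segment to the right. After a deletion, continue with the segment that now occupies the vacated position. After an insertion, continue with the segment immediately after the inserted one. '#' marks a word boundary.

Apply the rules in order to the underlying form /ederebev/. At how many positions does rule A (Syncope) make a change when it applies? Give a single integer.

A Syncope: [ederebev] → [edrbv]
B Progressive Voicing Assimilation: no change — [edrbv]
C Final Obstruent Devoicing: [edrbv] → [edrbf]
D Glottal Epenthesis: [edrbf] → [hedrbf]
Rule A changed 3 position(s).

3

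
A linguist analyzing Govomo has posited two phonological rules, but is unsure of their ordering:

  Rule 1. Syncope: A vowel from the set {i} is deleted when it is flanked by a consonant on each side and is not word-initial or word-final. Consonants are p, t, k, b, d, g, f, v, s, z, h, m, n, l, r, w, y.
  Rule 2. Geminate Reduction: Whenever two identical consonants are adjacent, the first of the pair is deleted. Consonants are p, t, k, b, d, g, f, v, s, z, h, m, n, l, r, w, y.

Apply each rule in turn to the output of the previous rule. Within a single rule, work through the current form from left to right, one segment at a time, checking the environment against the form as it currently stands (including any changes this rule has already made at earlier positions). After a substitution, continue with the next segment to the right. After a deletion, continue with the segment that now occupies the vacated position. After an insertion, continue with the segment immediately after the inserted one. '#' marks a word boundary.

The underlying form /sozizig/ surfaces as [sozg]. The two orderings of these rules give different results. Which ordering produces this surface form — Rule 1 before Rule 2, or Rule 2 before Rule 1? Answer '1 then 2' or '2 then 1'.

Order 1 then 2:
  1 Syncope: [sozizig] → [sozzg]
  2 Geminate Reduction: [sozzg] → [sozg]
  result: [sozg]
Order 2 then 1:
  2 Geminate Reduction: no change — [sozizig]
  1 Syncope: [sozizig] → [sozzg]
  result: [sozzg]

1 then 2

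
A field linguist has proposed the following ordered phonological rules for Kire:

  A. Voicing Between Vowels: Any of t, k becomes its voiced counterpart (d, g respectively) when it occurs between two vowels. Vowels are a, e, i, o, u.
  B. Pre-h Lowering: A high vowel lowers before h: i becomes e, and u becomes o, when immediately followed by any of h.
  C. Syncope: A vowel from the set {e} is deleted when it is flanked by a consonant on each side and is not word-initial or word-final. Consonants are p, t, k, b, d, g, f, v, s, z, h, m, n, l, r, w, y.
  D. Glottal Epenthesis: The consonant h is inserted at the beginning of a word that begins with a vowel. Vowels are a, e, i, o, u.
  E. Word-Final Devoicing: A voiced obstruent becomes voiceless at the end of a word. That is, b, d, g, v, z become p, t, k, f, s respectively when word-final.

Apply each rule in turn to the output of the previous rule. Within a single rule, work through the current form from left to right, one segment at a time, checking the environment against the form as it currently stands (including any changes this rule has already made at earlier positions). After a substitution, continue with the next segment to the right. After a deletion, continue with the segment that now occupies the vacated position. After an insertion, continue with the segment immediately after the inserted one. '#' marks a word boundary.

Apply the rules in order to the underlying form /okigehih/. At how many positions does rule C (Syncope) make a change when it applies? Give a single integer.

2

A Voicing Between Vowels: [okigehih] → [ogigehih]
B Pre-h Lowering: [ogigehih] → [ogigeheh]
C Syncope: [ogigeheh] → [ogighh]
D Glottal Epenthesis: [ogighh] → [hogighh]
E Word-Final Devoicing: no change — [hogighh]
Rule C changed 2 position(s).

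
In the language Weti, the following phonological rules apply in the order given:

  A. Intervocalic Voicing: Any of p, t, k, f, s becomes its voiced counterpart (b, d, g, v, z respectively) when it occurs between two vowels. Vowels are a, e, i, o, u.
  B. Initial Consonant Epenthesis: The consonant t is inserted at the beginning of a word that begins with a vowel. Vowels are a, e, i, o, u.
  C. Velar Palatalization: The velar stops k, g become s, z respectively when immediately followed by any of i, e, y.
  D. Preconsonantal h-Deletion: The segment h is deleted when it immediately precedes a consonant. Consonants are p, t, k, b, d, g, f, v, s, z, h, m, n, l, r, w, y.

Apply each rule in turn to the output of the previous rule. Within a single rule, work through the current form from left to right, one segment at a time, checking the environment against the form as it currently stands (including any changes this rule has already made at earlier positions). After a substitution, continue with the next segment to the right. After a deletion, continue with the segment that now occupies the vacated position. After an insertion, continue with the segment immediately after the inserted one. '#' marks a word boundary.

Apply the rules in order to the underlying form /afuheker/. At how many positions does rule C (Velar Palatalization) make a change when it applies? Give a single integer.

A Intervocalic Voicing: [afuheker] → [avuheger]
B Initial Consonant Epenthesis: [avuheger] → [tavuheger]
C Velar Palatalization: [tavuheger] → [tavuhezer]
D Preconsonantal h-Deletion: no change — [tavuhezer]
Rule C changed 1 position(s).

1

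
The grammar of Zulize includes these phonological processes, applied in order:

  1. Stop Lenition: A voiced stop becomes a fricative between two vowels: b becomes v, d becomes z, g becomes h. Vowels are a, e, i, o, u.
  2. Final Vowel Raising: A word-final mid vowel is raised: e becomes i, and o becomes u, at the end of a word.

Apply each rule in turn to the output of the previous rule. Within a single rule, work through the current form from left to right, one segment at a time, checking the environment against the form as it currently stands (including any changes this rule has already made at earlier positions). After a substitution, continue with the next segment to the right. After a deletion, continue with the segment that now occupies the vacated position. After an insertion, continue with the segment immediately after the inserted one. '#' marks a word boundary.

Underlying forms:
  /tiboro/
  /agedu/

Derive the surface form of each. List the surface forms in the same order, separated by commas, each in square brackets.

[tivoru], [ahezu]

/tiboro/:
  1 Stop Lenition: [tiboro] → [tivoro]
  2 Final Vowel Raising: [tivoro] → [tivoru]
/agedu/:
  1 Stop Lenition: [agedu] → [ahezu]
  2 Final Vowel Raising: no change — [ahezu]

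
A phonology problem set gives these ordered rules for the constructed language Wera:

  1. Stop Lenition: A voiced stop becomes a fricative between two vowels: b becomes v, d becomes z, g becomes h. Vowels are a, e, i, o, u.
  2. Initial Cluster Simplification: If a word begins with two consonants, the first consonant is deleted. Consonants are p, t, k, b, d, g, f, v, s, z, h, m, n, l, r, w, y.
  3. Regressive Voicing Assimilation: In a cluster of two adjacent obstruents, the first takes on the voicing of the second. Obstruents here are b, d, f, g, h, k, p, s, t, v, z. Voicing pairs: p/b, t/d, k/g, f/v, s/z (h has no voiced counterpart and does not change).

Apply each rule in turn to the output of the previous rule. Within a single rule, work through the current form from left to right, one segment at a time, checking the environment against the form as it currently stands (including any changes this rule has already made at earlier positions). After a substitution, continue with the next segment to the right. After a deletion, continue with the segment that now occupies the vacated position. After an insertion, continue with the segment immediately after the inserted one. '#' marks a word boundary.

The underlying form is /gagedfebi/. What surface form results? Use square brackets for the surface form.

1 Stop Lenition: [gagedfebi] → [gahedfevi]
2 Initial Cluster Simplification: no change — [gahedfevi]
3 Regressive Voicing Assimilation: [gahedfevi] → [gahetfevi]

[gahetfevi]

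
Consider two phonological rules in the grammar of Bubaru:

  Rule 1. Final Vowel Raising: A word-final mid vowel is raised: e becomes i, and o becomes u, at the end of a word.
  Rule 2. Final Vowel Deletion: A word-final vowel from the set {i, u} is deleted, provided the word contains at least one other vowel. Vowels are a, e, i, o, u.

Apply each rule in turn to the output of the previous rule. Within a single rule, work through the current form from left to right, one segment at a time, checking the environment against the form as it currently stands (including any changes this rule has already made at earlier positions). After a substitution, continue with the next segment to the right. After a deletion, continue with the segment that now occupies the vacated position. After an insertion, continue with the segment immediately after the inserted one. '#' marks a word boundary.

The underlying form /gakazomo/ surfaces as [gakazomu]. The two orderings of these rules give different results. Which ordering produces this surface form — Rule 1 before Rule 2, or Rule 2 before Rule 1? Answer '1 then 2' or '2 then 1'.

Order 1 then 2:
  1 Final Vowel Raising: [gakazomo] → [gakazomu]
  2 Final Vowel Deletion: [gakazomu] → [gakazom]
  result: [gakazom]
Order 2 then 1:
  2 Final Vowel Deletion: no change — [gakazomo]
  1 Final Vowel Raising: [gakazomo] → [gakazomu]
  result: [gakazomu]

2 then 1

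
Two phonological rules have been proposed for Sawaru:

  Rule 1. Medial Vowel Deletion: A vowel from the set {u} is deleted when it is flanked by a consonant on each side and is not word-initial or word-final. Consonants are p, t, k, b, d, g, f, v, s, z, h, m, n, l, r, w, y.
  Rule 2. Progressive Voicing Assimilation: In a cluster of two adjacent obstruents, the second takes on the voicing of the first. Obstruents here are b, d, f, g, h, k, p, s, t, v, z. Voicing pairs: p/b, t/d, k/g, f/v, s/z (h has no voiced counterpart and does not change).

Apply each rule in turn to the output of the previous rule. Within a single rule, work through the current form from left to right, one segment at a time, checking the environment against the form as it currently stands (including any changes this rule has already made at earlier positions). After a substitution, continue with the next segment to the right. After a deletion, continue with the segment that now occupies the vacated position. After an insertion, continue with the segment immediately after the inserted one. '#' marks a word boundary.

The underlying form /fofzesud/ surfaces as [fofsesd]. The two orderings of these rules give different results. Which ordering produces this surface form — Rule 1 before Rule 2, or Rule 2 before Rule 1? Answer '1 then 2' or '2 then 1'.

Order 1 then 2:
  1 Medial Vowel Deletion: [fofzesud] → [fofzesd]
  2 Progressive Voicing Assimilation: [fofzesd] → [fofsest]
  result: [fofsest]
Order 2 then 1:
  2 Progressive Voicing Assimilation: [fofzesud] → [fofsesud]
  1 Medial Vowel Deletion: [fofsesud] → [fofsesd]
  result: [fofsesd]

2 then 1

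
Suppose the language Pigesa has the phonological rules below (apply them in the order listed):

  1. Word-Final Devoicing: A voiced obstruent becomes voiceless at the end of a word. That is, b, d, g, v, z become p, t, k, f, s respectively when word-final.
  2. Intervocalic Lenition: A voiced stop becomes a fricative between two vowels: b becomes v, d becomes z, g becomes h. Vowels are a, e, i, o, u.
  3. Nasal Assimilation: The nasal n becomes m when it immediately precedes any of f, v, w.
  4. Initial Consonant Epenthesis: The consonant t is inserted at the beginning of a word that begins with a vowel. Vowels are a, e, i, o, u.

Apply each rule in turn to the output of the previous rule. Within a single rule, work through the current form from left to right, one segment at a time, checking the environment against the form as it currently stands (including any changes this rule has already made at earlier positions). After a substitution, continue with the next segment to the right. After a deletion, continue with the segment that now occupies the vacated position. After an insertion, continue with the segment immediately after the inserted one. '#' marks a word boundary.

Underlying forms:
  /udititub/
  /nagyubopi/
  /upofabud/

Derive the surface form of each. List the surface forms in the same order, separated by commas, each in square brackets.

[tuzititup], [nagyuvopi], [tupofavut]

/udititub/:
  1 Word-Final Devoicing: [udititub] → [udititup]
  2 Intervocalic Lenition: [udititup] → [uzititup]
  3 Nasal Assimilation: no change — [uzititup]
  4 Initial Consonant Epenthesis: [uzititup] → [tuzititup]
/nagyubopi/:
  1 Word-Final Devoicing: no change — [nagyubopi]
  2 Intervocalic Lenition: [nagyubopi] → [nagyuvopi]
  3 Nasal Assimilation: no change — [nagyuvopi]
  4 Initial Consonant Epenthesis: no change — [nagyuvopi]
/upofabud/:
  1 Word-Final Devoicing: [upofabud] → [upofabut]
  2 Intervocalic Lenition: [upofabut] → [upofavut]
  3 Nasal Assimilation: no change — [upofavut]
  4 Initial Consonant Epenthesis: [upofavut] → [tupofavut]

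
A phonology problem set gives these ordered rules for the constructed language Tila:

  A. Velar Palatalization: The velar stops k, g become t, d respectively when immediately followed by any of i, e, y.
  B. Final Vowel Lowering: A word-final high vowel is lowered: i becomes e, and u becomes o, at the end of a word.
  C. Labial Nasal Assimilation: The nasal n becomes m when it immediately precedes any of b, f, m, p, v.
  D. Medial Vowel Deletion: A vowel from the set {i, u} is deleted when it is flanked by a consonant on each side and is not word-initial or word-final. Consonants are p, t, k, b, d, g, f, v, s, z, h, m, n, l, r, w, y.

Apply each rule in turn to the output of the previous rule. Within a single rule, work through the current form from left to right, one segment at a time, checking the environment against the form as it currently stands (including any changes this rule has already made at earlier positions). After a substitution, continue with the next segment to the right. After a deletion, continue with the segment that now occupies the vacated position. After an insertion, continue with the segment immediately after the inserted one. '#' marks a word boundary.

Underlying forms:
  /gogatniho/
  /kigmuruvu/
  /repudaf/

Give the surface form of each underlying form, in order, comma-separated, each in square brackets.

[gogatnho], [tgmrvo], [repdaf]

/gogatniho/:
  A Velar Palatalization: no change — [gogatniho]
  B Final Vowel Lowering: no change — [gogatniho]
  C Labial Nasal Assimilation: no change — [gogatniho]
  D Medial Vowel Deletion: [gogatniho] → [gogatnho]
/kigmuruvu/:
  A Velar Palatalization: [kigmuruvu] → [tigmuruvu]
  B Final Vowel Lowering: [tigmuruvu] → [tigmuruvo]
  C Labial Nasal Assimilation: no change — [tigmuruvo]
  D Medial Vowel Deletion: [tigmuruvo] → [tgmrvo]
/repudaf/:
  A Velar Palatalization: no change — [repudaf]
  B Final Vowel Lowering: no change — [repudaf]
  C Labial Nasal Assimilation: no change — [repudaf]
  D Medial Vowel Deletion: [repudaf] → [repdaf]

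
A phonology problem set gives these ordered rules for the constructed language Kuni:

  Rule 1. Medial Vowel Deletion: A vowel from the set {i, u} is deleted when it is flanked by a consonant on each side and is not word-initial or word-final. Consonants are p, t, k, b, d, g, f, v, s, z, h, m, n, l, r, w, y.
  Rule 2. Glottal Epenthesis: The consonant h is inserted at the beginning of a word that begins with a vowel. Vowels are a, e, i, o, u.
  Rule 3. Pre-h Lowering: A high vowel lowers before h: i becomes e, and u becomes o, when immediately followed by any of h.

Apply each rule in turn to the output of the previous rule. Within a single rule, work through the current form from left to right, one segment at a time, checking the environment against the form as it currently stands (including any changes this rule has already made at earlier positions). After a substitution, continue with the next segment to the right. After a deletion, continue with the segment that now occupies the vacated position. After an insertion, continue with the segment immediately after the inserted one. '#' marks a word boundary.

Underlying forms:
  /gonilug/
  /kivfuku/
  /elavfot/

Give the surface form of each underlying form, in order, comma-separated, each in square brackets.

/gonilug/:
  Rule 1 Medial Vowel Deletion: [gonilug] → [gonlg]
  Rule 2 Glottal Epenthesis: no change — [gonlg]
  Rule 3 Pre-h Lowering: no change — [gonlg]
/kivfuku/:
  Rule 1 Medial Vowel Deletion: [kivfuku] → [kvfku]
  Rule 2 Glottal Epenthesis: no change — [kvfku]
  Rule 3 Pre-h Lowering: no change — [kvfku]
/elavfot/:
  Rule 1 Medial Vowel Deletion: no change — [elavfot]
  Rule 2 Glottal Epenthesis: [elavfot] → [helavfot]
  Rule 3 Pre-h Lowering: no change — [helavfot]

[gonlg], [kvfku], [helavfot]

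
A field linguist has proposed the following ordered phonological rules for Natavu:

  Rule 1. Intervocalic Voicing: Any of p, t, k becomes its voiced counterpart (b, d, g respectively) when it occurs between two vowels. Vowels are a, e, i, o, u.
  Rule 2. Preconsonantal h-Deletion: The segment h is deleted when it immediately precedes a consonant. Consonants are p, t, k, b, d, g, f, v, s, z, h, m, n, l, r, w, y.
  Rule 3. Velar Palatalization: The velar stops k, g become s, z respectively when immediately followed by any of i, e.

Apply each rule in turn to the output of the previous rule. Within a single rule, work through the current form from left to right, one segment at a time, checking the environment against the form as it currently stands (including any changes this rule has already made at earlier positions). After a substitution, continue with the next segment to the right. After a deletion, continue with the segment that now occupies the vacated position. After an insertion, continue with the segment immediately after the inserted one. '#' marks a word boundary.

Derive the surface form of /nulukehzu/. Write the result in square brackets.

Rule 1 Intervocalic Voicing: [nulukehzu] → [nulugehzu]
Rule 2 Preconsonantal h-Deletion: [nulugehzu] → [nulugezu]
Rule 3 Velar Palatalization: [nulugezu] → [nuluzezu]

[nuluzezu]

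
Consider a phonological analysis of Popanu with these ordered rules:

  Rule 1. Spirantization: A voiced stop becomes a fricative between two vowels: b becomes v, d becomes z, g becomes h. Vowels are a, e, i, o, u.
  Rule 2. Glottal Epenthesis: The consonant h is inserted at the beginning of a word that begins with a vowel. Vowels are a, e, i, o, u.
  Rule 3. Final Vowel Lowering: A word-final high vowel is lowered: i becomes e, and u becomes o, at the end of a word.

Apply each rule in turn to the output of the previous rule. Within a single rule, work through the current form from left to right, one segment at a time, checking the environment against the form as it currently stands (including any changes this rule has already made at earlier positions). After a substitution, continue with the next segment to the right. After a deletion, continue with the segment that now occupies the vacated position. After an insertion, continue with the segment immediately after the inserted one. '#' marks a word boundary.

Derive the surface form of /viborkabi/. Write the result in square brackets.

Rule 1 Spirantization: [viborkabi] → [vivorkavi]
Rule 2 Glottal Epenthesis: no change — [vivorkavi]
Rule 3 Final Vowel Lowering: [vivorkavi] → [vivorkave]

[vivorkave]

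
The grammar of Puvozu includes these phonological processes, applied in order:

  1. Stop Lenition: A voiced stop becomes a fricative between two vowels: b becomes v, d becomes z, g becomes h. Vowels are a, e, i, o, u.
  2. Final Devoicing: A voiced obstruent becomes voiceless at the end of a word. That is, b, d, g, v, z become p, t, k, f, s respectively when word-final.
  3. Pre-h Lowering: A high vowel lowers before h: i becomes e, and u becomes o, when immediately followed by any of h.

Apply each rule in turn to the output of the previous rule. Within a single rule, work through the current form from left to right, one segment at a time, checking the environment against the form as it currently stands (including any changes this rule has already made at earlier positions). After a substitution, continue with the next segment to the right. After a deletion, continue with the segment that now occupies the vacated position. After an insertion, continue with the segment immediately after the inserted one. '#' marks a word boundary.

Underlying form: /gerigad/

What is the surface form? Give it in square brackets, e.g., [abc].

[gerehat]

1 Stop Lenition: [gerigad] → [gerihad]
2 Final Devoicing: [gerihad] → [gerihat]
3 Pre-h Lowering: [gerihat] → [gerehat]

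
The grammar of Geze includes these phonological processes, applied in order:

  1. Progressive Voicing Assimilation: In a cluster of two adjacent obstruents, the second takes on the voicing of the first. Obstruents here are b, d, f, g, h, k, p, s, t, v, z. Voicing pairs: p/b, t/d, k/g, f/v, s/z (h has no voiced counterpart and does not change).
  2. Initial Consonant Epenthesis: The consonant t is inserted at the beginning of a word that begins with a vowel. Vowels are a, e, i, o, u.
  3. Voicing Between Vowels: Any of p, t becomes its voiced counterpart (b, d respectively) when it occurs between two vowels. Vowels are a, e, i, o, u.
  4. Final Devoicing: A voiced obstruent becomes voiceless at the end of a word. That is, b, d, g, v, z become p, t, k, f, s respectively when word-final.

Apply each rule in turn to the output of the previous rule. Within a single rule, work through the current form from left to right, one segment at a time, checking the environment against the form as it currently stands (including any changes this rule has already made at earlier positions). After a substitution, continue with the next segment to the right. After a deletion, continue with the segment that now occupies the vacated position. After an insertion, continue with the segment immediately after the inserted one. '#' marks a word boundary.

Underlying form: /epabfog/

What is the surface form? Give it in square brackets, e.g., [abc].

1 Progressive Voicing Assimilation: [epabfog] → [epabvog]
2 Initial Consonant Epenthesis: [epabvog] → [tepabvog]
3 Voicing Between Vowels: [tepabvog] → [tebabvog]
4 Final Devoicing: [tebabvog] → [tebabvok]

[tebabvok]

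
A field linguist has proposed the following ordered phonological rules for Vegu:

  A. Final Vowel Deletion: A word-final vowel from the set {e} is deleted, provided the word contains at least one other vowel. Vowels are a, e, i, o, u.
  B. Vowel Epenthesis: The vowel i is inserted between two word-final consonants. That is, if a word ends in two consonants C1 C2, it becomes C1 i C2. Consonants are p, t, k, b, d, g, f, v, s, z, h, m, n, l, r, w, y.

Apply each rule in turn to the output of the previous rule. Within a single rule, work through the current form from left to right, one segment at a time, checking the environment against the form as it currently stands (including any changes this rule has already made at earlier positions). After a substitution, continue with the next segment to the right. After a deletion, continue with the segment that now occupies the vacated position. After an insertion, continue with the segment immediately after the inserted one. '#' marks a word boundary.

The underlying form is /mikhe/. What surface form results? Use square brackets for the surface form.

A Final Vowel Deletion: [mikhe] → [mikh]
B Vowel Epenthesis: [mikh] → [mikih]

[mikih]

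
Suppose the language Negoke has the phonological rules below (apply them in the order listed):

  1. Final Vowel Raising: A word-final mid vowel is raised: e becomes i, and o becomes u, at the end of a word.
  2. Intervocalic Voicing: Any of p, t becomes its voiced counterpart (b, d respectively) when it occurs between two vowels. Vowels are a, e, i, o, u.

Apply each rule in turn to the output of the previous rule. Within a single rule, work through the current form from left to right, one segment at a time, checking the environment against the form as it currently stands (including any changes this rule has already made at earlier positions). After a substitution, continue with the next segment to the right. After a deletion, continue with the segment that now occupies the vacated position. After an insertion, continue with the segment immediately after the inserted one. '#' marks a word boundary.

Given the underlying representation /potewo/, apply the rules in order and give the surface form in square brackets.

[podewu]

1 Final Vowel Raising: [potewo] → [potewu]
2 Intervocalic Voicing: [potewu] → [podewu]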